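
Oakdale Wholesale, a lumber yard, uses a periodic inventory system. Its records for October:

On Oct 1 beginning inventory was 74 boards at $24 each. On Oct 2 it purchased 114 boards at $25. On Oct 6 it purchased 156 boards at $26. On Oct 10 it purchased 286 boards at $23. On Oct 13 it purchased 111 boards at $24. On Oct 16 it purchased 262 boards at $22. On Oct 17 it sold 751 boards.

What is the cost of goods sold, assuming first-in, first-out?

Oct 17, 751 sold [FIFO — oldest first]: 74 @ $24 + 114 @ $25 + 156 @ $26 + 286 @ $23 + 111 @ $24 + 10 @ $22 = $18,144
Ending inventory: 252 @ $22 = $5,544

COGS = $18,144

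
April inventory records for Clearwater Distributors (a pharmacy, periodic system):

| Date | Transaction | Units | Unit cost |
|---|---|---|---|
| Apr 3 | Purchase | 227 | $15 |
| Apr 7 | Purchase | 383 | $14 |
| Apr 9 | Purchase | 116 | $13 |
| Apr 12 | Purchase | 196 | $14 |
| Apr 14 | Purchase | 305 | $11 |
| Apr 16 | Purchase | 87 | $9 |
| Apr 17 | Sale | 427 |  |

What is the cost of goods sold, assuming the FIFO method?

COGS = $6,205

Apr 17, 427 sold [FIFO — oldest first]: 227 @ $15 + 200 @ $14 = $6,205
Ending inventory: 183 @ $14 + 116 @ $13 + 196 @ $14 + 305 @ $11 + 87 @ $9 = $10,952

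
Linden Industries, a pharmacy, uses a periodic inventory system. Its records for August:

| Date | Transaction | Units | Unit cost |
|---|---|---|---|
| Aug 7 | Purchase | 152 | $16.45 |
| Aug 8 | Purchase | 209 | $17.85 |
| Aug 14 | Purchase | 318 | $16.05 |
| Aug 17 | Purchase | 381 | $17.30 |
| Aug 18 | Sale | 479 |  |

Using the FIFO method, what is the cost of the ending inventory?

Ending inventory = $9,801.30

Aug 18, 479 sold [FIFO — oldest first]: 152 @ $16.45 + 209 @ $17.85 + 118 @ $16.05 = $8,124.95
Ending inventory: 200 @ $16.05 + 381 @ $17.30 = $9,801.30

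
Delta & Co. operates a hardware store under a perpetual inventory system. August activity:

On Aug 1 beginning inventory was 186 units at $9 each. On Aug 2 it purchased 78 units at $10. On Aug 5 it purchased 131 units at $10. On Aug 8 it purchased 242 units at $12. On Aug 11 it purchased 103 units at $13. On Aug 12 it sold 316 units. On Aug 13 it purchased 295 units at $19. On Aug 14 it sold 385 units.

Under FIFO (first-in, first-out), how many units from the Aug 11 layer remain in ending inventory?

39

Aug 12, 316 sold [FIFO — oldest first]: 186 @ $9 + 78 @ $10 + 52 @ $10 = $2,974
Aug 14, 385 sold [FIFO — oldest first]: 79 @ $10 + 242 @ $12 + 64 @ $13 = $4,526
Total COGS = $2,974 + $4,526 = $7,500
Ending inventory: 39 @ $13 + 295 @ $19 = $6,112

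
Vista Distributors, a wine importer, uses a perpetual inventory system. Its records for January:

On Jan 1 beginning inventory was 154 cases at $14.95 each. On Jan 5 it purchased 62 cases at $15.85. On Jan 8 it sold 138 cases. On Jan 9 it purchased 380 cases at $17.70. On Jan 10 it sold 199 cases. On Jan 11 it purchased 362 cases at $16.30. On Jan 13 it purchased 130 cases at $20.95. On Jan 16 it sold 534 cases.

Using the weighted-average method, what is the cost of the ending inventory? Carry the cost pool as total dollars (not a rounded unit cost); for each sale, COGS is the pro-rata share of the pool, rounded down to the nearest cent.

After Jan 1: 154 on hand, pool $2,302.30 (≈ $14.9500 each)
After Jan 5: 216 on hand, pool $3,285.00 (≈ $15.2083 each)
Jan 8, sell 138: 138/216 × $3,285.00 → $2,098.75
After Jan 9: 458 on hand, pool $7,912.25 (≈ $17.2757 each)
Jan 10, sell 199: 199/458 × $7,912.25 → $3,437.85
After Jan 11: 621 on hand, pool $10,375.00 (≈ $16.7069 each)
After Jan 13: 751 on hand, pool $13,098.50 (≈ $17.4414 each)
Jan 16, sell 534: 534/751 × $13,098.50 → $9,313.71
Total COGS = $2,098.75 + $3,437.85 + $9,313.71 = $14,850.31
Ending inventory (cost pool remaining) = $3,784.79
Check: goods available $18,635.10 = COGS $14,850.31 + ending $3,784.79

Ending inventory = $3,784.79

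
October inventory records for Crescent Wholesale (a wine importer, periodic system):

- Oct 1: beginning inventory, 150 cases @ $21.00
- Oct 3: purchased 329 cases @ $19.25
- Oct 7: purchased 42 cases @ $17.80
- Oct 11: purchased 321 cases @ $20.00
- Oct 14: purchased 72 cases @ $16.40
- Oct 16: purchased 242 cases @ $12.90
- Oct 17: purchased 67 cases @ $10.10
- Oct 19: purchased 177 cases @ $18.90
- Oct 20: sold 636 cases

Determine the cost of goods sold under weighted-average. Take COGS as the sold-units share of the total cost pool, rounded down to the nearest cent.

Oct 20, sell 636: 636/1400 × $24,975.45 → $11,345.99
Ending inventory (cost pool remaining) = $13,629.46

COGS = $11,345.99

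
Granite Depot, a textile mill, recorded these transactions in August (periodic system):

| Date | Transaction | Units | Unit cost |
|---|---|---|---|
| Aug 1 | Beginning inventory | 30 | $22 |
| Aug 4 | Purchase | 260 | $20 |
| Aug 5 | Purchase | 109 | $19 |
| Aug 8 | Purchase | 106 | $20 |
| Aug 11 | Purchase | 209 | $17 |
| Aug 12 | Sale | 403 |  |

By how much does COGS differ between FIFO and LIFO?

$666

FIFO COGS: 30 @ $22 + 260 @ $20 + 109 @ $19 + 4 @ $20 = $8,011
LIFO COGS: 209 @ $17 + 106 @ $20 + 88 @ $19 = $7,345
Difference = |$8,011 − $7,345| = $666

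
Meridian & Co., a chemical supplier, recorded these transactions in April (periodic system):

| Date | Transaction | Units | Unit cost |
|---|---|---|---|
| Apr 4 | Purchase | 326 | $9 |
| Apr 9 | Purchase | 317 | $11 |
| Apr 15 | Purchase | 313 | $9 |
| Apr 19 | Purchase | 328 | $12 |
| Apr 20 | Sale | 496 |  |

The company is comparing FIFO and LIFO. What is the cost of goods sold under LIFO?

COGS = $5,448

FIFO COGS: 326 @ $9 + 170 @ $11 = $4,804
LIFO COGS: 328 @ $12 + 168 @ $9 = $5,448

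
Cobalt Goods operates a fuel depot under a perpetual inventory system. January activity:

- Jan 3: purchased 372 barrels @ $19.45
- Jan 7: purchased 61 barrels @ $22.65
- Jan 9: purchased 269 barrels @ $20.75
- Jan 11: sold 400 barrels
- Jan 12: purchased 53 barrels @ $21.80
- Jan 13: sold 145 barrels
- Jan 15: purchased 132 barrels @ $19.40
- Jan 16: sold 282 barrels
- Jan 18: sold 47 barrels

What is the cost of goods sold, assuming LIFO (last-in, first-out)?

Jan 11, 400 sold [LIFO — newest first]: 269 @ $20.75 + 61 @ $22.65 + 70 @ $19.45 = $8,324.90
Jan 13, 145 sold [LIFO — newest first]: 53 @ $21.80 + 92 @ $19.45 = $2,944.80
Jan 16, 282 sold [LIFO — newest first]: 132 @ $19.40 + 150 @ $19.45 = $5,478.30
Jan 18, 47 sold [LIFO — newest first]: 47 @ $19.45 = $914.15
Total COGS = $8,324.90 + $2,944.80 + $5,478.30 + $914.15 = $17,662.15
Ending inventory: 13 @ $19.45 = $252.85

COGS = $17,662.15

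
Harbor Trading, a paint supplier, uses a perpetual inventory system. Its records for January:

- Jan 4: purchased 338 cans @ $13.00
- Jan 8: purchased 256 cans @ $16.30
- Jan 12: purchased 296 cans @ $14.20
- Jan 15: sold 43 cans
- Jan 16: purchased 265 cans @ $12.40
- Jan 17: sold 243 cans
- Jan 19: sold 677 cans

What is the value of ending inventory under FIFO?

Jan 15, 43 sold [FIFO — oldest first]: 43 @ $13.00 = $559.00
Jan 17, 243 sold [FIFO — oldest first]: 243 @ $13.00 = $3,159.00
Jan 19, 677 sold [FIFO — oldest first]: 52 @ $13.00 + 256 @ $16.30 + 296 @ $14.20 + 73 @ $12.40 = $9,957.20
Total COGS = $559.00 + $3,159.00 + $9,957.20 = $13,675.20
Ending inventory: 192 @ $12.40 = $2,380.80

Ending inventory = $2,380.80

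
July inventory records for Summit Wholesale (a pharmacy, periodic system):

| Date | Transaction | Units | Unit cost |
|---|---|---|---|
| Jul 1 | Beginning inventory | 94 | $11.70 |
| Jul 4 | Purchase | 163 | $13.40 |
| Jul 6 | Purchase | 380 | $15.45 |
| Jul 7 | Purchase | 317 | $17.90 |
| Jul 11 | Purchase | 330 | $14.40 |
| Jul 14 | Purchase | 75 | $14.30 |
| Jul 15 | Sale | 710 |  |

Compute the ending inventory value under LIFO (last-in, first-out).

Ending inventory = $9,369.80

Jul 15, 710 sold [LIFO — newest first]: 75 @ $14.30 + 330 @ $14.40 + 305 @ $17.90 = $11,284.00
Ending inventory: 94 @ $11.70 + 163 @ $13.40 + 380 @ $15.45 + 12 @ $17.90 = $9,369.80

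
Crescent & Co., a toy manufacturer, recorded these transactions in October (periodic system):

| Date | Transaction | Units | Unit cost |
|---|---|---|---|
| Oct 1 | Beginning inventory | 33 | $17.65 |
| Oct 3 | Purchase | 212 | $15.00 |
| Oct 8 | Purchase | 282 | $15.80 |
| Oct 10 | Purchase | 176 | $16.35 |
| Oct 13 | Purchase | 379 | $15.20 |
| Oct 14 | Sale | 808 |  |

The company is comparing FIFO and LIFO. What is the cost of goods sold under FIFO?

COGS = $12,691.65

FIFO COGS: 33 @ $17.65 + 212 @ $15.00 + 282 @ $15.80 + 176 @ $16.35 + 105 @ $15.20 = $12,691.65
LIFO COGS: 379 @ $15.20 + 176 @ $16.35 + 253 @ $15.80 = $12,635.80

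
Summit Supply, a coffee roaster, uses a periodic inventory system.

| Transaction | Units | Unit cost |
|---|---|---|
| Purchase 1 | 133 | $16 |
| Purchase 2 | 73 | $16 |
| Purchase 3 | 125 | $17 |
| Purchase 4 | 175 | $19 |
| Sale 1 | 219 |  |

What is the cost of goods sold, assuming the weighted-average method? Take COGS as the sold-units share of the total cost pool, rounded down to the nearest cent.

Sale 1, sell 219: 219/506 × $8,746.00 → $3,785.32
Ending inventory (cost pool remaining) = $4,960.68

COGS = $3,785.32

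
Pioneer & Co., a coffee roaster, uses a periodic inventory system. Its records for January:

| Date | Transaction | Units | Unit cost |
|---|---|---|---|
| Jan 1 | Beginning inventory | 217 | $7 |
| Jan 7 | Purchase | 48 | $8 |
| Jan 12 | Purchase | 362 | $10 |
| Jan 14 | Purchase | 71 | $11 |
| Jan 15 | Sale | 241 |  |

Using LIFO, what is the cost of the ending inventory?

Ending inventory = $3,823

Jan 15, 241 sold [LIFO — newest first]: 71 @ $11 + 170 @ $10 = $2,481
Ending inventory: 217 @ $7 + 48 @ $8 + 192 @ $10 = $3,823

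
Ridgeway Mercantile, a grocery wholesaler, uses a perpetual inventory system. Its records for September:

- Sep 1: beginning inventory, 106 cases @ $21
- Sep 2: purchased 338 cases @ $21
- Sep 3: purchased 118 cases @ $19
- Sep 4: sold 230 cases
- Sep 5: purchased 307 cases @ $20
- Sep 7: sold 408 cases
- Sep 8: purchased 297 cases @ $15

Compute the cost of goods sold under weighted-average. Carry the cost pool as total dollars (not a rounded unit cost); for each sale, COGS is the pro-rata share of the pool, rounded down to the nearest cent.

After Sep 1: 106 on hand, pool $2,226.00 (≈ $21.0000 each)
After Sep 2: 444 on hand, pool $9,324.00 (≈ $21.0000 each)
After Sep 3: 562 on hand, pool $11,566.00 (≈ $20.5801 each)
Sep 4, sell 230: 230/562 × $11,566.00 → $4,733.41
After Sep 5: 639 on hand, pool $12,972.59 (≈ $20.3014 each)
Sep 7, sell 408: 408/639 × $12,972.59 → $8,282.96
After Sep 8: 528 on hand, pool $9,144.63 (≈ $17.3194 each)
Total COGS = $4,733.41 + $8,282.96 = $13,016.37
Ending inventory (cost pool remaining) = $9,144.63

COGS = $13,016.37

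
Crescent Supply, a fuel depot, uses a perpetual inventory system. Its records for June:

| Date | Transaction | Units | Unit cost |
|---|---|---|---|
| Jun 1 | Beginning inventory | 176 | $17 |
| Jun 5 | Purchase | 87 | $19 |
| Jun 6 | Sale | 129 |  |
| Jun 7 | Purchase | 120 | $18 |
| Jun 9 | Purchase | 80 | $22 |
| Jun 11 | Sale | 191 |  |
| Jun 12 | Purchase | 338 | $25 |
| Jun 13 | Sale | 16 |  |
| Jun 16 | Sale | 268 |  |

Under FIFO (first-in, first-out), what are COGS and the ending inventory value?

COGS = $12,090; ending inventory = $4,925

Jun 6, 129 sold [FIFO — oldest first]: 129 @ $17 = $2,193
Jun 11, 191 sold [FIFO — oldest first]: 47 @ $17 + 87 @ $19 + 57 @ $18 = $3,478
Jun 13, 16 sold [FIFO — oldest first]: 16 @ $18 = $288
Jun 16, 268 sold [FIFO — oldest first]: 47 @ $18 + 80 @ $22 + 141 @ $25 = $6,131
Total COGS = $2,193 + $3,478 + $288 + $6,131 = $12,090
Ending inventory: 197 @ $25 = $4,925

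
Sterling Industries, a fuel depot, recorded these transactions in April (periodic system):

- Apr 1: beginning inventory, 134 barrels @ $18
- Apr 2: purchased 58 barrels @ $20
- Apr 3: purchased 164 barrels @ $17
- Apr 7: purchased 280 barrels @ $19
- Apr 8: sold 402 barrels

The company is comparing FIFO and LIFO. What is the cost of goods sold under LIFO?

COGS = $7,394

FIFO COGS: 134 @ $18 + 58 @ $20 + 164 @ $17 + 46 @ $19 = $7,234
LIFO COGS: 280 @ $19 + 122 @ $17 = $7,394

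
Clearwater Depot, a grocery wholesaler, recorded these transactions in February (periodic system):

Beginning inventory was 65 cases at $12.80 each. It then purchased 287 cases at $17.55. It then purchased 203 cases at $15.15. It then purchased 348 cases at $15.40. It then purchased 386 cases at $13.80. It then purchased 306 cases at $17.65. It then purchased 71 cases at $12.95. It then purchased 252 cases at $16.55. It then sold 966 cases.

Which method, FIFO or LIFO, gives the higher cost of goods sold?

FIFO COGS: 65 @ $12.80 + 287 @ $17.55 + 203 @ $15.15 + 348 @ $15.40 + 63 @ $13.80 = $15,172.90
LIFO COGS: 252 @ $16.55 + 71 @ $12.95 + 306 @ $17.65 + 337 @ $13.80 = $15,141.55

FIFO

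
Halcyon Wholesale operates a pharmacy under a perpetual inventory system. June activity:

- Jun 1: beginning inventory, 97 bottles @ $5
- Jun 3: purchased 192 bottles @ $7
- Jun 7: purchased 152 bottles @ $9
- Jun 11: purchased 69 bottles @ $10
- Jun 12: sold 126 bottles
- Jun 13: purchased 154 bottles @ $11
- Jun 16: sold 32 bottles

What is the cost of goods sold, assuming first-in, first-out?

COGS = $912

Jun 12, 126 sold [FIFO — oldest first]: 97 @ $5 + 29 @ $7 = $688
Jun 16, 32 sold [FIFO — oldest first]: 32 @ $7 = $224
Total COGS = $688 + $224 = $912
Ending inventory: 131 @ $7 + 152 @ $9 + 69 @ $10 + 154 @ $11 = $4,669
Check: goods available $5,581 = COGS $912 + ending $4,669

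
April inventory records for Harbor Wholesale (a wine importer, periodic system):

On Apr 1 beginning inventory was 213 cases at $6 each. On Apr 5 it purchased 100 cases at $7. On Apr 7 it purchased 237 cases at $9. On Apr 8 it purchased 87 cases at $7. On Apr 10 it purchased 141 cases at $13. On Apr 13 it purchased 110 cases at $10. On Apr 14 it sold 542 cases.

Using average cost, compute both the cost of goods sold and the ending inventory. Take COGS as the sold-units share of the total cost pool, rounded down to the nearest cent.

Apr 14, sell 542: 542/888 × $7,653.00 → $4,671.08
Ending inventory (cost pool remaining) = $2,981.92

COGS = $4,671.08; ending inventory = $2,981.92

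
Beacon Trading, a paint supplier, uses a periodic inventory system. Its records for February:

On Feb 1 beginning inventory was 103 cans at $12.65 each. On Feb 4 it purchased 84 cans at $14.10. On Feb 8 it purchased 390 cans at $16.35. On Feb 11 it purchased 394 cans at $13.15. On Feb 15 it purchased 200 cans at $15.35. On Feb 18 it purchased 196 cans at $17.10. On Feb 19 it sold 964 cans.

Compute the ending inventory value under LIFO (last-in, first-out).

Feb 19, 964 sold [LIFO — newest first]: 196 @ $17.10 + 200 @ $15.35 + 394 @ $13.15 + 174 @ $16.35 = $14,447.60
Ending inventory: 103 @ $12.65 + 84 @ $14.10 + 216 @ $16.35 = $6,018.95

Ending inventory = $6,018.95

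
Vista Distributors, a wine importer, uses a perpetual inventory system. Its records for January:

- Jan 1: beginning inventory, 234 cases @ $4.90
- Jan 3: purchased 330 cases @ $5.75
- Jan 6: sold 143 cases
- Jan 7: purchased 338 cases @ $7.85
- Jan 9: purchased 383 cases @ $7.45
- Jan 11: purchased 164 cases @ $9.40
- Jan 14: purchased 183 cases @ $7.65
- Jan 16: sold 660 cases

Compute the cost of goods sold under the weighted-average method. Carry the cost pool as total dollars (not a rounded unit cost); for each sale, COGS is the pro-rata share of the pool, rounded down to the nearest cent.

After Jan 1: 234 on hand, pool $1,146.60 (≈ $4.9000 each)
After Jan 3: 564 on hand, pool $3,044.10 (≈ $5.3973 each)
Jan 6, sell 143: 143/564 × $3,044.10 → $771.81
After Jan 7: 759 on hand, pool $4,925.59 (≈ $6.4896 each)
After Jan 9: 1142 on hand, pool $7,778.94 (≈ $6.8117 each)
After Jan 11: 1306 on hand, pool $9,320.54 (≈ $7.1367 each)
After Jan 14: 1489 on hand, pool $10,720.49 (≈ $7.1998 each)
Jan 16, sell 660: 660/1489 × $10,720.49 → $4,751.86
Total COGS = $771.81 + $4,751.86 = $5,523.67
Ending inventory (cost pool remaining) = $5,968.63

COGS = $5,523.67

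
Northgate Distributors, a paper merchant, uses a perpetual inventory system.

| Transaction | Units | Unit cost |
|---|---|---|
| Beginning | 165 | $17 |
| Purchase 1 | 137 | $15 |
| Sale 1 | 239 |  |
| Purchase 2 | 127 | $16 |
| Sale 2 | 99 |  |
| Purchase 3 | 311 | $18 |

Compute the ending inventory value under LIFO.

Ending inventory = $7,117

Sale 1 (239) [LIFO — newest first]: 137 @ $15 + 102 @ $17 = $3,789
Sale 2 (99) [LIFO — newest first]: 99 @ $16 = $1,584
Total COGS = $3,789 + $1,584 = $5,373
Ending inventory: 63 @ $17 + 28 @ $16 + 311 @ $18 = $7,117
Check: goods available $12,490 = COGS $5,373 + ending $7,117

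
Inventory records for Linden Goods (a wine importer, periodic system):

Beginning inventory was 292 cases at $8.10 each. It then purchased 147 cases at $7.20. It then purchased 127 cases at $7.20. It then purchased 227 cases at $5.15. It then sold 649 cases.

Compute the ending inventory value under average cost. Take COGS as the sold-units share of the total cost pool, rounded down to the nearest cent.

Sale 1, sell 649: 649/793 × $5,507.05 → $4,507.03
Ending inventory (cost pool remaining) = $1,000.02

Ending inventory = $1,000.02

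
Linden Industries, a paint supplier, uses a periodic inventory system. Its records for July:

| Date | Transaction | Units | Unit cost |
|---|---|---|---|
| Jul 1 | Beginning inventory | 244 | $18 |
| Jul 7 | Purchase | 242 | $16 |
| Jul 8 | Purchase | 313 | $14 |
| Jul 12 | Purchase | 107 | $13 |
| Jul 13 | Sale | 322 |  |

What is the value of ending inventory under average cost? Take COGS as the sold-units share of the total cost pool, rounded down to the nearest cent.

Ending inventory = $9,048.14

Jul 13, sell 322: 322/906 × $14,037.00 → $4,988.86
Ending inventory (cost pool remaining) = $9,048.14
Check: goods available $14,037.00 = COGS $4,988.86 + ending $9,048.14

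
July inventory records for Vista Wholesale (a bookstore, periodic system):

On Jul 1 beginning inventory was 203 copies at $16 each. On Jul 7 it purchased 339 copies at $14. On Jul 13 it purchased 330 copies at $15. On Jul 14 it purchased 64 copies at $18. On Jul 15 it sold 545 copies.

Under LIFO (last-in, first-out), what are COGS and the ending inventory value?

Jul 15, 545 sold [LIFO — newest first]: 64 @ $18 + 330 @ $15 + 151 @ $14 = $8,216
Ending inventory: 203 @ $16 + 188 @ $14 = $5,880

COGS = $8,216; ending inventory = $5,880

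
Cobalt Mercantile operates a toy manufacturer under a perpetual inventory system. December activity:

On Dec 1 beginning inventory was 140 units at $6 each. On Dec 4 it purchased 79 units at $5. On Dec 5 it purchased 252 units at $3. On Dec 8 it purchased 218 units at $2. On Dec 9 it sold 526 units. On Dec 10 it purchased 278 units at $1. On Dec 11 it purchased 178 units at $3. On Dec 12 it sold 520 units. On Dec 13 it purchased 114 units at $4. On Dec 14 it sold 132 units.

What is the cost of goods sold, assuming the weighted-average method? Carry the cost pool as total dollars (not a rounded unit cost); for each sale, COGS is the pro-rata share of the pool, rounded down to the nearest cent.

COGS = $3,437.28

After Dec 1: 140 on hand, pool $840.00 (≈ $6.0000 each)
After Dec 4: 219 on hand, pool $1,235.00 (≈ $5.6393 each)
After Dec 5: 471 on hand, pool $1,991.00 (≈ $4.2272 each)
After Dec 8: 689 on hand, pool $2,427.00 (≈ $3.5225 each)
Dec 9, sell 526: 526/689 × $2,427.00 → $1,852.83
After Dec 10: 441 on hand, pool $852.17 (≈ $1.9324 each)
After Dec 11: 619 on hand, pool $1,386.17 (≈ $2.2394 each)
Dec 12, sell 520: 520/619 × $1,386.17 → $1,164.47
After Dec 13: 213 on hand, pool $677.70 (≈ $3.1817 each)
Dec 14, sell 132: 132/213 × $677.70 → $419.98
Total COGS = $1,852.83 + $1,164.47 + $419.98 = $3,437.28
Ending inventory (cost pool remaining) = $257.72
Check: goods available $3,695.00 = COGS $3,437.28 + ending $257.72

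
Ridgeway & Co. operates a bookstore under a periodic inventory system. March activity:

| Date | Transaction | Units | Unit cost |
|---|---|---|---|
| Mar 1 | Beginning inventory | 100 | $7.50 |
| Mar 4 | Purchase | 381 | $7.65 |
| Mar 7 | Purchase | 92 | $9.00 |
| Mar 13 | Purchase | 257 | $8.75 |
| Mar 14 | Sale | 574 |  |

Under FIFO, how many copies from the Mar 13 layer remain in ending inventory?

256

Mar 14, 574 sold [FIFO — oldest first]: 100 @ $7.50 + 381 @ $7.65 + 92 @ $9.00 + 1 @ $8.75 = $4,501.40
Ending inventory: 256 @ $8.75 = $2,240.00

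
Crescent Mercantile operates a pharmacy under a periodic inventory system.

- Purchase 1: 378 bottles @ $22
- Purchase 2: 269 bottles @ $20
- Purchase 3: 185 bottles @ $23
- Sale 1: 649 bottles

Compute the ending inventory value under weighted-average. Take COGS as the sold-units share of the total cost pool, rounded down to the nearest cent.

Ending inventory = $3,948.36

Sale 1, sell 649: 649/832 × $17,951.00 → $14,002.64
Ending inventory (cost pool remaining) = $3,948.36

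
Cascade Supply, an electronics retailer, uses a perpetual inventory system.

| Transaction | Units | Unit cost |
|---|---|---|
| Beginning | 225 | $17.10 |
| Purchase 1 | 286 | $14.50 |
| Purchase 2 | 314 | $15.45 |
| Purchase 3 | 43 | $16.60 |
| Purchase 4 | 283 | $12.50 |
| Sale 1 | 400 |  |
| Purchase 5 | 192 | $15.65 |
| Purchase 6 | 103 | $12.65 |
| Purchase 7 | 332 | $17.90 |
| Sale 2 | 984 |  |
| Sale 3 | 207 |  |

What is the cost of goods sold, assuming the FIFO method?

COGS = $24,000.35

Sale 1 (400) [FIFO — oldest first]: 225 @ $17.10 + 175 @ $14.50 = $6,385.00
Sale 2 (984) [FIFO — oldest first]: 111 @ $14.50 + 314 @ $15.45 + 43 @ $16.60 + 283 @ $12.50 + 192 @ $15.65 + 41 @ $12.65 = $14,235.55
Sale 3 (207) [FIFO — oldest first]: 62 @ $12.65 + 145 @ $17.90 = $3,379.80
Total COGS = $6,385.00 + $14,235.55 + $3,379.80 = $24,000.35
Ending inventory: 187 @ $17.90 = $3,347.30
Check: goods available $27,347.65 = COGS $24,000.35 + ending $3,347.30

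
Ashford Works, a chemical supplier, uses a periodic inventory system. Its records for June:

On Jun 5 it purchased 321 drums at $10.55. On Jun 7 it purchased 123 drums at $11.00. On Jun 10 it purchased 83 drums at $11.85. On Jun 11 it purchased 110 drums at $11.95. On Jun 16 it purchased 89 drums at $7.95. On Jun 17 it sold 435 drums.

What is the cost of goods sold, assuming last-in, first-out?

COGS = $4,675.10

Jun 17, 435 sold [LIFO — newest first]: 89 @ $7.95 + 110 @ $11.95 + 83 @ $11.85 + 123 @ $11.00 + 30 @ $10.55 = $4,675.10
Ending inventory: 291 @ $10.55 = $3,070.05
Check: goods available $7,745.15 = COGS $4,675.10 + ending $3,070.05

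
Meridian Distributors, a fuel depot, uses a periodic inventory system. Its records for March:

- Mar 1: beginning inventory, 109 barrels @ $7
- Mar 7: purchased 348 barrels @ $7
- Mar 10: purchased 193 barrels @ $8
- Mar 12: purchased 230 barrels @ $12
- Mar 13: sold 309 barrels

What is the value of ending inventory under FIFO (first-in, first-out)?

Mar 13, 309 sold [FIFO — oldest first]: 109 @ $7 + 200 @ $7 = $2,163
Ending inventory: 148 @ $7 + 193 @ $8 + 230 @ $12 = $5,340

Ending inventory = $5,340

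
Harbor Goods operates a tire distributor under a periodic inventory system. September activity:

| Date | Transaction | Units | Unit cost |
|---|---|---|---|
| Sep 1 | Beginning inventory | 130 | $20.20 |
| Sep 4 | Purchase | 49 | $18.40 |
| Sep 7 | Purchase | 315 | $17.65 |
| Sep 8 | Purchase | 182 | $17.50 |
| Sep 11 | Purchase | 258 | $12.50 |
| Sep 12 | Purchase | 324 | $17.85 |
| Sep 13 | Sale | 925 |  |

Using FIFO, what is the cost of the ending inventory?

Sep 13, 925 sold [FIFO — oldest first]: 130 @ $20.20 + 49 @ $18.40 + 315 @ $17.65 + 182 @ $17.50 + 249 @ $12.50 = $15,384.85
Ending inventory: 9 @ $12.50 + 324 @ $17.85 = $5,895.90
Check: goods available $21,280.75 = COGS $15,384.85 + ending $5,895.90

Ending inventory = $5,895.90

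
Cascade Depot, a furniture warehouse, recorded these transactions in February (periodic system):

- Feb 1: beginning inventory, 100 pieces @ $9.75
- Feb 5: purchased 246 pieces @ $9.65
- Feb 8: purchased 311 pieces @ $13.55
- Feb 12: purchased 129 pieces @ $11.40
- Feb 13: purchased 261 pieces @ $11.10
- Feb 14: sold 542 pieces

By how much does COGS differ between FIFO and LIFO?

$422.60

FIFO COGS: 100 @ $9.75 + 246 @ $9.65 + 196 @ $13.55 = $6,004.70
LIFO COGS: 261 @ $11.10 + 129 @ $11.40 + 152 @ $13.55 = $6,427.30
Difference = |$6,004.70 − $6,427.30| = $422.60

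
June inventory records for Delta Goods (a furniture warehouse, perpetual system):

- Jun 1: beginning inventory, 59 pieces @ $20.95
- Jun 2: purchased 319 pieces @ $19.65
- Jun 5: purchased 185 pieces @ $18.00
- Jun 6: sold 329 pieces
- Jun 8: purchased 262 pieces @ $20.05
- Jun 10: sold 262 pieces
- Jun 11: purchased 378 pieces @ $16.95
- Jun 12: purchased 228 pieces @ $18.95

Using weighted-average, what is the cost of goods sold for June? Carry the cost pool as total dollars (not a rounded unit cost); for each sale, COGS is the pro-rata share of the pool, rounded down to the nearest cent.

COGS = $11,484.77

After Jun 1: 59 on hand, pool $1,236.05 (≈ $20.9500 each)
After Jun 2: 378 on hand, pool $7,504.40 (≈ $19.8529 each)
After Jun 5: 563 on hand, pool $10,834.40 (≈ $19.2440 each)
Jun 6, sell 329: 329/563 × $10,834.40 → $6,331.29
After Jun 8: 496 on hand, pool $9,756.21 (≈ $19.6698 each)
Jun 10, sell 262: 262/496 × $9,756.21 → $5,153.48
After Jun 11: 612 on hand, pool $11,009.83 (≈ $17.9899 each)
After Jun 12: 840 on hand, pool $15,330.43 (≈ $18.2505 each)
Total COGS = $6,331.29 + $5,153.48 = $11,484.77
Ending inventory (cost pool remaining) = $15,330.43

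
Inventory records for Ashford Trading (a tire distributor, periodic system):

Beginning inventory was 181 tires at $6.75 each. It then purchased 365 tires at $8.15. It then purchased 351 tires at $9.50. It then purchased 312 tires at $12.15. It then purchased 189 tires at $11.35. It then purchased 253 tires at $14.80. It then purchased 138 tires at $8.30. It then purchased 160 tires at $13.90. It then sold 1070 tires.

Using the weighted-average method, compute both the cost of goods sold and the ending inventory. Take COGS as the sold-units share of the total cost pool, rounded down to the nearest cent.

Sale 1, sell 1070: 1070/1949 × $20,580.75 → $11,298.82
Ending inventory (cost pool remaining) = $9,281.93
Check: goods available $20,580.75 = COGS $11,298.82 + ending $9,281.93

COGS = $11,298.82; ending inventory = $9,281.93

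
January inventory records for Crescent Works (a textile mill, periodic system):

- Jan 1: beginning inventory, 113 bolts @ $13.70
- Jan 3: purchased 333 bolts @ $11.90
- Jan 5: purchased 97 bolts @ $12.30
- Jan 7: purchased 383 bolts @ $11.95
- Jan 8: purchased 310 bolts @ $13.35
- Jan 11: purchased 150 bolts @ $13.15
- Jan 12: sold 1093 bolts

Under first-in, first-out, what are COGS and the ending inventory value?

COGS = $13,510.20; ending inventory = $3,881.55

Jan 12, 1093 sold [FIFO — oldest first]: 113 @ $13.70 + 333 @ $11.90 + 97 @ $12.30 + 383 @ $11.95 + 167 @ $13.35 = $13,510.20
Ending inventory: 143 @ $13.35 + 150 @ $13.15 = $3,881.55
Check: goods available $17,391.75 = COGS $13,510.20 + ending $3,881.55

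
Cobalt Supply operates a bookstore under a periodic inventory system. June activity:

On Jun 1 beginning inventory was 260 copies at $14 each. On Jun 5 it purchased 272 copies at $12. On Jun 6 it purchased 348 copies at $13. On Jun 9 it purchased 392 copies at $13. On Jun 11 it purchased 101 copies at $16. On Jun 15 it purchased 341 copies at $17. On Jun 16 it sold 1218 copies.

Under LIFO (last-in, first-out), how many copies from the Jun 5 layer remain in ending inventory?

Jun 16, 1218 sold [LIFO — newest first]: 341 @ $17 + 101 @ $16 + 392 @ $13 + 348 @ $13 + 36 @ $12 = $17,465
Ending inventory: 260 @ $14 + 236 @ $12 = $6,472
Check: goods available $23,937 = COGS $17,465 + ending $6,472

236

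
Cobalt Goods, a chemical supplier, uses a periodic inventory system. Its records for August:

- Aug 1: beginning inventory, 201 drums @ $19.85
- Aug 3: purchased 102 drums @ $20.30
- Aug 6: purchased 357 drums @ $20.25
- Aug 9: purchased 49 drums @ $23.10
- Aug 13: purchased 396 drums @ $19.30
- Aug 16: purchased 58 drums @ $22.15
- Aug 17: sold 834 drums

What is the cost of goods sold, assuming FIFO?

COGS = $16,834.10

Aug 17, 834 sold [FIFO — oldest first]: 201 @ $19.85 + 102 @ $20.30 + 357 @ $20.25 + 49 @ $23.10 + 125 @ $19.30 = $16,834.10
Ending inventory: 271 @ $19.30 + 58 @ $22.15 = $6,515.00
Check: goods available $23,349.10 = COGS $16,834.10 + ending $6,515.00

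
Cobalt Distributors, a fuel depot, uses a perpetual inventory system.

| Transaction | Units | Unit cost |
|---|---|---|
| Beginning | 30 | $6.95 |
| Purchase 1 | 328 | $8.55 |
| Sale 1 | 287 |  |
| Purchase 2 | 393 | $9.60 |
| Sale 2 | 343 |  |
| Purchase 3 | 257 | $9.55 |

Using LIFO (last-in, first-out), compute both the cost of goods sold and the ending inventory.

COGS = $5,746.65; ending inventory = $3,493.40

Sale 1 (287) [LIFO — newest first]: 287 @ $8.55 = $2,453.85
Sale 2 (343) [LIFO — newest first]: 343 @ $9.60 = $3,292.80
Total COGS = $2,453.85 + $3,292.80 = $5,746.65
Ending inventory: 30 @ $6.95 + 41 @ $8.55 + 50 @ $9.60 + 257 @ $9.55 = $3,493.40
Check: goods available $9,240.05 = COGS $5,746.65 + ending $3,493.40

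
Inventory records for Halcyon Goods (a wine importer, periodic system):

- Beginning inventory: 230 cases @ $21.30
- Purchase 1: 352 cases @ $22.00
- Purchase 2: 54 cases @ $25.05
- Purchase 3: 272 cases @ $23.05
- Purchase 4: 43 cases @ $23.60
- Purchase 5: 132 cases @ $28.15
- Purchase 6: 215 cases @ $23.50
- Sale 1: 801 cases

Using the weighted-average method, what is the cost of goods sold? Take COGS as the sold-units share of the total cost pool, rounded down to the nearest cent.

Sale 1, sell 801: 801/1298 × $30,048.40 → $18,542.96
Ending inventory (cost pool remaining) = $11,505.44
Check: goods available $30,048.40 = COGS $18,542.96 + ending $11,505.44

COGS = $18,542.96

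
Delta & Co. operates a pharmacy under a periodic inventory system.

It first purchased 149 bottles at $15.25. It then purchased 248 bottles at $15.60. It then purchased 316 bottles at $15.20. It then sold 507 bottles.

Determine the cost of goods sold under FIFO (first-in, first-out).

Sale 1 (507) [FIFO — oldest first]: 149 @ $15.25 + 248 @ $15.60 + 110 @ $15.20 = $7,813.05
Ending inventory: 206 @ $15.20 = $3,131.20
Check: goods available $10,944.25 = COGS $7,813.05 + ending $3,131.20

COGS = $7,813.05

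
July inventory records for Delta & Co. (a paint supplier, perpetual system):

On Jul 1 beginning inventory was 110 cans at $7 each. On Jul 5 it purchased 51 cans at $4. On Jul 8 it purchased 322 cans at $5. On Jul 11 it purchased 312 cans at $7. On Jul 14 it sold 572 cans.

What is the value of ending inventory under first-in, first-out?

Jul 14, 572 sold [FIFO — oldest first]: 110 @ $7 + 51 @ $4 + 322 @ $5 + 89 @ $7 = $3,207
Ending inventory: 223 @ $7 = $1,561

Ending inventory = $1,561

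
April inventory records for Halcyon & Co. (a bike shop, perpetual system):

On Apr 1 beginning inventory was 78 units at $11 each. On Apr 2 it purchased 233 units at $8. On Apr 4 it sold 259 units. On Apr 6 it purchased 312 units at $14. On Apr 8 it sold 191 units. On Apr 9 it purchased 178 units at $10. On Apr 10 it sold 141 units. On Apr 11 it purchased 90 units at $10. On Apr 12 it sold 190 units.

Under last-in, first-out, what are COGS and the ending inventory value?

Apr 4, 259 sold [LIFO — newest first]: 233 @ $8 + 26 @ $11 = $2,150
Apr 8, 191 sold [LIFO — newest first]: 191 @ $14 = $2,674
Apr 10, 141 sold [LIFO — newest first]: 141 @ $10 = $1,410
Apr 12, 190 sold [LIFO — newest first]: 90 @ $10 + 37 @ $10 + 63 @ $14 = $2,152
Total COGS = $2,150 + $2,674 + $1,410 + $2,152 = $8,386
Ending inventory: 52 @ $11 + 58 @ $14 = $1,384

COGS = $8,386; ending inventory = $1,384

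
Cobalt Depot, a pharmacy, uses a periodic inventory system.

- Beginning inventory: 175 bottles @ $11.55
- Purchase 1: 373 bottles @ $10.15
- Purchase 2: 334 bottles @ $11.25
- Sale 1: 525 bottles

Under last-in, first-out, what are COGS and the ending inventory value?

COGS = $5,696.15; ending inventory = $3,868.55

Sale 1 (525) [LIFO — newest first]: 334 @ $11.25 + 191 @ $10.15 = $5,696.15
Ending inventory: 175 @ $11.55 + 182 @ $10.15 = $3,868.55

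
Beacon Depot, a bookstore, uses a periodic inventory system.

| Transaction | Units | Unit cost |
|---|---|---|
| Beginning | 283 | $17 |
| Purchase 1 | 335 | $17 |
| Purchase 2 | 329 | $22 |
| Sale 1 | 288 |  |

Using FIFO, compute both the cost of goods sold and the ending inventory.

COGS = $4,896; ending inventory = $12,848

Sale 1 (288) [FIFO — oldest first]: 283 @ $17 + 5 @ $17 = $4,896
Ending inventory: 330 @ $17 + 329 @ $22 = $12,848
Check: goods available $17,744 = COGS $4,896 + ending $12,848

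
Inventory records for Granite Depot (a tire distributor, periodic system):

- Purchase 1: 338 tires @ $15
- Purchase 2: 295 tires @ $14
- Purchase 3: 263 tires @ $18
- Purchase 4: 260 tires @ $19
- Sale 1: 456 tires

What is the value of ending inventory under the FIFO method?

Ending inventory = $12,152

Sale 1 (456) [FIFO — oldest first]: 338 @ $15 + 118 @ $14 = $6,722
Ending inventory: 177 @ $14 + 263 @ $18 + 260 @ $19 = $12,152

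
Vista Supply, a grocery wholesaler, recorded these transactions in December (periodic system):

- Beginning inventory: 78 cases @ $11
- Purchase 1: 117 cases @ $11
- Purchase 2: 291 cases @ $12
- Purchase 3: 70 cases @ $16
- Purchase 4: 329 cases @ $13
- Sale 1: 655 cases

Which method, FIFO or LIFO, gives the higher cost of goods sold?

FIFO COGS: 78 @ $11 + 117 @ $11 + 291 @ $12 + 70 @ $16 + 99 @ $13 = $8,044
LIFO COGS: 329 @ $13 + 70 @ $16 + 256 @ $12 = $8,469

LIFO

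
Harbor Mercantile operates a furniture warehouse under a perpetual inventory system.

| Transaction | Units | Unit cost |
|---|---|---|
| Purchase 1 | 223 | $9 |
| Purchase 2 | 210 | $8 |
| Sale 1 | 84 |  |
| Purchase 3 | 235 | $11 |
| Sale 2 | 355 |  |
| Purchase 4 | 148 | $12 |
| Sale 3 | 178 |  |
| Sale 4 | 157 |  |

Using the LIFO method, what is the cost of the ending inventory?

Ending inventory = $378

Sale 1 (84) [LIFO — newest first]: 84 @ $8 = $672
Sale 2 (355) [LIFO — newest first]: 235 @ $11 + 120 @ $8 = $3,545
Sale 3 (178) [LIFO — newest first]: 148 @ $12 + 6 @ $8 + 24 @ $9 = $2,040
Sale 4 (157) [LIFO — newest first]: 157 @ $9 = $1,413
Total COGS = $672 + $3,545 + $2,040 + $1,413 = $7,670
Ending inventory: 42 @ $9 = $378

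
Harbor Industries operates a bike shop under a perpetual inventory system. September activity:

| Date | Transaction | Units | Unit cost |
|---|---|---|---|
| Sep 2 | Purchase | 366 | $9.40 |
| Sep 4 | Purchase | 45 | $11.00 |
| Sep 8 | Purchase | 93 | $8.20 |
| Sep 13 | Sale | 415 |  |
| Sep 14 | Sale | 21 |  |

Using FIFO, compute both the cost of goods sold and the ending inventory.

COGS = $4,140.40; ending inventory = $557.60

Sep 13, 415 sold [FIFO — oldest first]: 366 @ $9.40 + 45 @ $11.00 + 4 @ $8.20 = $3,968.20
Sep 14, 21 sold [FIFO — oldest first]: 21 @ $8.20 = $172.20
Total COGS = $3,968.20 + $172.20 = $4,140.40
Ending inventory: 68 @ $8.20 = $557.60
Check: goods available $4,698.00 = COGS $4,140.40 + ending $557.60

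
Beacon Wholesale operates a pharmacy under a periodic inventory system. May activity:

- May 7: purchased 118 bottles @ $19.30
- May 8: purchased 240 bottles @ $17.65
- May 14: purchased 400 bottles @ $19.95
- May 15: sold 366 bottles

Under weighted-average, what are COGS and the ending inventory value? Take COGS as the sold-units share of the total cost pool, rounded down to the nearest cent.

May 15, sell 366: 366/758 × $14,493.40 → $6,998.13
Ending inventory (cost pool remaining) = $7,495.27

COGS = $6,998.13; ending inventory = $7,495.27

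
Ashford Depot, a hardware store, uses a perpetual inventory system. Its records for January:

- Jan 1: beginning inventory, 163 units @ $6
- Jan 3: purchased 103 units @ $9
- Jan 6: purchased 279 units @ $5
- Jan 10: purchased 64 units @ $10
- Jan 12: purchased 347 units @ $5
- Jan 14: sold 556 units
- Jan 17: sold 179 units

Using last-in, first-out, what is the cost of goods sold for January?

Jan 14, 556 sold [LIFO — newest first]: 347 @ $5 + 64 @ $10 + 145 @ $5 = $3,100
Jan 17, 179 sold [LIFO — newest first]: 134 @ $5 + 45 @ $9 = $1,075
Total COGS = $3,100 + $1,075 = $4,175
Ending inventory: 163 @ $6 + 58 @ $9 = $1,500
Check: goods available $5,675 = COGS $4,175 + ending $1,500

COGS = $4,175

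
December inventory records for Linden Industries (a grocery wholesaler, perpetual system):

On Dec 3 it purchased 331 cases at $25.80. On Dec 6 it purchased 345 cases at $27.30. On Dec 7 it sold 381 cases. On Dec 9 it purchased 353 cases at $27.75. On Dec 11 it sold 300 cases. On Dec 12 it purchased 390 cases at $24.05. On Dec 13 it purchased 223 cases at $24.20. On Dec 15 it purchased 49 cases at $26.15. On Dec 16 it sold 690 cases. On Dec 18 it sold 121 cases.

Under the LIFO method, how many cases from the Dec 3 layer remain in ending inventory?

Dec 7, 381 sold [LIFO — newest first]: 345 @ $27.30 + 36 @ $25.80 = $10,347.30
Dec 11, 300 sold [LIFO — newest first]: 300 @ $27.75 = $8,325.00
Dec 16, 690 sold [LIFO — newest first]: 49 @ $26.15 + 223 @ $24.20 + 390 @ $24.05 + 28 @ $27.75 = $16,834.45
Dec 18, 121 sold [LIFO — newest first]: 25 @ $27.75 + 96 @ $25.80 = $3,170.55
Total COGS = $10,347.30 + $8,325.00 + $16,834.45 + $3,170.55 = $38,677.30
Ending inventory: 199 @ $25.80 = $5,134.20

199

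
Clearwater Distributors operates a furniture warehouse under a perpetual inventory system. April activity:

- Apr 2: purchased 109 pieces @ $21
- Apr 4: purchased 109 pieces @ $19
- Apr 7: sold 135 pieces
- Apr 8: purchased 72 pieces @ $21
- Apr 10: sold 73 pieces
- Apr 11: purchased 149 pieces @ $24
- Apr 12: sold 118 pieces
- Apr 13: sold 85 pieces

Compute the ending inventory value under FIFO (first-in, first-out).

Ending inventory = $672

Apr 7, 135 sold [FIFO — oldest first]: 109 @ $21 + 26 @ $19 = $2,783
Apr 10, 73 sold [FIFO — oldest first]: 73 @ $19 = $1,387
Apr 12, 118 sold [FIFO — oldest first]: 10 @ $19 + 72 @ $21 + 36 @ $24 = $2,566
Apr 13, 85 sold [FIFO — oldest first]: 85 @ $24 = $2,040
Total COGS = $2,783 + $1,387 + $2,566 + $2,040 = $8,776
Ending inventory: 28 @ $24 = $672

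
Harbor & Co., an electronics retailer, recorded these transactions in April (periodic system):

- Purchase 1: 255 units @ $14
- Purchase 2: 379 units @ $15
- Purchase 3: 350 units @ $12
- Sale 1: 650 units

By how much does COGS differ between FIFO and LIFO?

$747

FIFO COGS: 255 @ $14 + 379 @ $15 + 16 @ $12 = $9,447
LIFO COGS: 350 @ $12 + 300 @ $15 = $8,700
Difference = |$9,447 − $8,700| = $747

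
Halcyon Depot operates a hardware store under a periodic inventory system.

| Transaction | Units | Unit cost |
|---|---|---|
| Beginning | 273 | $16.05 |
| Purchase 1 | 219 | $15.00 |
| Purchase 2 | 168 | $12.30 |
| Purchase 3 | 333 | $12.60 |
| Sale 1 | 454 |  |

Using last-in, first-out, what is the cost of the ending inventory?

Sale 1 (454) [LIFO — newest first]: 333 @ $12.60 + 121 @ $12.30 = $5,684.10
Ending inventory: 273 @ $16.05 + 219 @ $15.00 + 47 @ $12.30 = $8,244.75

Ending inventory = $8,244.75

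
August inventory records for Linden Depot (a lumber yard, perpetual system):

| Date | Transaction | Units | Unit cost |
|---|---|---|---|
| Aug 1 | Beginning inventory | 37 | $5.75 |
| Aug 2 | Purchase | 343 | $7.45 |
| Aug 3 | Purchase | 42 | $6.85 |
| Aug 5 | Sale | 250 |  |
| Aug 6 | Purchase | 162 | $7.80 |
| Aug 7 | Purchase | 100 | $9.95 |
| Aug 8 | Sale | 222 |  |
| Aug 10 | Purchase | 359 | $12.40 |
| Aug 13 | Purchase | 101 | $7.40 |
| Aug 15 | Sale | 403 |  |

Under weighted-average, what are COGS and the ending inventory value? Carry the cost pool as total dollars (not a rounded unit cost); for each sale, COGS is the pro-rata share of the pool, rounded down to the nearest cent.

After Aug 1: 37 on hand, pool $212.75 (≈ $5.7500 each)
After Aug 2: 380 on hand, pool $2,768.10 (≈ $7.2845 each)
After Aug 3: 422 on hand, pool $3,055.80 (≈ $7.2412 each)
Aug 5, sell 250: 250/422 × $3,055.80 → $1,810.30
After Aug 6: 334 on hand, pool $2,509.10 (≈ $7.5123 each)
After Aug 7: 434 on hand, pool $3,504.10 (≈ $8.0740 each)
Aug 8, sell 222: 222/434 × $3,504.10 → $1,792.41
After Aug 10: 571 on hand, pool $6,163.29 (≈ $10.7939 each)
After Aug 13: 672 on hand, pool $6,910.69 (≈ $10.2838 each)
Aug 15, sell 403: 403/672 × $6,910.69 → $4,144.35
Total COGS = $1,810.30 + $1,792.41 + $4,144.35 = $7,747.06
Ending inventory (cost pool remaining) = $2,766.34
Check: goods available $10,513.40 = COGS $7,747.06 + ending $2,766.34

COGS = $7,747.06; ending inventory = $2,766.34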